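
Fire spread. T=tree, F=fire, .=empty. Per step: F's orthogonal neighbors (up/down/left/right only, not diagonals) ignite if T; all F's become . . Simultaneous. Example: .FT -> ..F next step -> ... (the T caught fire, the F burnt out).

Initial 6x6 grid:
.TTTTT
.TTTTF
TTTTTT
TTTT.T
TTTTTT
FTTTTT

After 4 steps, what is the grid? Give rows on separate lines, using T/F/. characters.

Step 1: 5 trees catch fire, 2 burn out
  .TTTTF
  .TTTF.
  TTTTTF
  TTTT.T
  FTTTTT
  .FTTTT
Step 2: 7 trees catch fire, 5 burn out
  .TTTF.
  .TTF..
  TTTTF.
  FTTT.F
  .FTTTT
  ..FTTT
Step 3: 8 trees catch fire, 7 burn out
  .TTF..
  .TF...
  FTTF..
  .FTT..
  ..FTTF
  ...FTT
Step 4: 10 trees catch fire, 8 burn out
  .TF...
  .F....
  .FF...
  ..FF..
  ...FF.
  ....FF

.TF...
.F....
.FF...
..FF..
...FF.
....FF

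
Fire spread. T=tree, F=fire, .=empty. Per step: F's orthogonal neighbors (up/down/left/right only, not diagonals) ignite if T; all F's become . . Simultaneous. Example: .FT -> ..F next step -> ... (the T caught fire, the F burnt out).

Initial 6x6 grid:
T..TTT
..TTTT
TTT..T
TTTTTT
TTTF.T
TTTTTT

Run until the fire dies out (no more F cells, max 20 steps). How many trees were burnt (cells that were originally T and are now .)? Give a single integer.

Answer: 27

Derivation:
Step 1: +3 fires, +1 burnt (F count now 3)
Step 2: +5 fires, +3 burnt (F count now 5)
Step 3: +6 fires, +5 burnt (F count now 6)
Step 4: +6 fires, +6 burnt (F count now 6)
Step 5: +3 fires, +6 burnt (F count now 3)
Step 6: +3 fires, +3 burnt (F count now 3)
Step 7: +1 fires, +3 burnt (F count now 1)
Step 8: +0 fires, +1 burnt (F count now 0)
Fire out after step 8
Initially T: 28, now '.': 35
Total burnt (originally-T cells now '.'): 27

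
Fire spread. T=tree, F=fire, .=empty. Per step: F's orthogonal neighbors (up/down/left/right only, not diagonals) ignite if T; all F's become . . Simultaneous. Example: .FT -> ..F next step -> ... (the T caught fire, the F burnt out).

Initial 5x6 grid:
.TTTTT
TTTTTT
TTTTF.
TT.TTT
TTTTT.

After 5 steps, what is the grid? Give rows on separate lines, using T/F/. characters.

Step 1: 3 trees catch fire, 1 burn out
  .TTTTT
  TTTTFT
  TTTF..
  TT.TFT
  TTTTT.
Step 2: 7 trees catch fire, 3 burn out
  .TTTFT
  TTTF.F
  TTF...
  TT.F.F
  TTTTF.
Step 3: 5 trees catch fire, 7 burn out
  .TTF.F
  TTF...
  TF....
  TT....
  TTTF..
Step 4: 5 trees catch fire, 5 burn out
  .TF...
  TF....
  F.....
  TF....
  TTF...
Step 5: 4 trees catch fire, 5 burn out
  .F....
  F.....
  ......
  F.....
  TF....

.F....
F.....
......
F.....
TF....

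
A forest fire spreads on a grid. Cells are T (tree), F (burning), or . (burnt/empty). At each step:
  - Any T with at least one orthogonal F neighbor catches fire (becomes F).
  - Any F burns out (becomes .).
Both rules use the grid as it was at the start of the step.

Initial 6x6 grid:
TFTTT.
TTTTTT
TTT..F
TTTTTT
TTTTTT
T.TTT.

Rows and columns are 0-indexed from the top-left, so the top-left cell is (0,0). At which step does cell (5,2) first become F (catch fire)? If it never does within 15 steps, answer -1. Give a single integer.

Step 1: cell (5,2)='T' (+5 fires, +2 burnt)
Step 2: cell (5,2)='T' (+7 fires, +5 burnt)
Step 3: cell (5,2)='T' (+7 fires, +7 burnt)
Step 4: cell (5,2)='T' (+5 fires, +7 burnt)
Step 5: cell (5,2)='T' (+3 fires, +5 burnt)
Step 6: cell (5,2)='F' (+2 fires, +3 burnt)
  -> target ignites at step 6
Step 7: cell (5,2)='.' (+0 fires, +2 burnt)
  fire out at step 7

6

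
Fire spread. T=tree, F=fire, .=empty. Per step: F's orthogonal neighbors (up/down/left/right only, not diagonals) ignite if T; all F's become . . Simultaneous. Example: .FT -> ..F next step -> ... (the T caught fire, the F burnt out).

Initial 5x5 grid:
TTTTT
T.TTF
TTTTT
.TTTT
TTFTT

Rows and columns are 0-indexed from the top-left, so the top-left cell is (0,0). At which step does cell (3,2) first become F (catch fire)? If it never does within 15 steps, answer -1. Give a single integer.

Step 1: cell (3,2)='F' (+6 fires, +2 burnt)
  -> target ignites at step 1
Step 2: cell (3,2)='.' (+9 fires, +6 burnt)
Step 3: cell (3,2)='.' (+2 fires, +9 burnt)
Step 4: cell (3,2)='.' (+2 fires, +2 burnt)
Step 5: cell (3,2)='.' (+2 fires, +2 burnt)
Step 6: cell (3,2)='.' (+0 fires, +2 burnt)
  fire out at step 6

1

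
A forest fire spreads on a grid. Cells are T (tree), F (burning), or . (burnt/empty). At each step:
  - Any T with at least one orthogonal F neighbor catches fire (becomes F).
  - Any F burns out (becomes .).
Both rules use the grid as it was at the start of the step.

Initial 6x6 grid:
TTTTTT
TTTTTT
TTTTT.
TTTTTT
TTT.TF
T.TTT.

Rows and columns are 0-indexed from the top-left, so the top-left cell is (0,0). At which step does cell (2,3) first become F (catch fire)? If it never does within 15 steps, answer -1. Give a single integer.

Step 1: cell (2,3)='T' (+2 fires, +1 burnt)
Step 2: cell (2,3)='T' (+2 fires, +2 burnt)
Step 3: cell (2,3)='T' (+3 fires, +2 burnt)
Step 4: cell (2,3)='F' (+4 fires, +3 burnt)
  -> target ignites at step 4
Step 5: cell (2,3)='.' (+6 fires, +4 burnt)
Step 6: cell (2,3)='.' (+6 fires, +6 burnt)
Step 7: cell (2,3)='.' (+4 fires, +6 burnt)
Step 8: cell (2,3)='.' (+3 fires, +4 burnt)
Step 9: cell (2,3)='.' (+1 fires, +3 burnt)
Step 10: cell (2,3)='.' (+0 fires, +1 burnt)
  fire out at step 10

4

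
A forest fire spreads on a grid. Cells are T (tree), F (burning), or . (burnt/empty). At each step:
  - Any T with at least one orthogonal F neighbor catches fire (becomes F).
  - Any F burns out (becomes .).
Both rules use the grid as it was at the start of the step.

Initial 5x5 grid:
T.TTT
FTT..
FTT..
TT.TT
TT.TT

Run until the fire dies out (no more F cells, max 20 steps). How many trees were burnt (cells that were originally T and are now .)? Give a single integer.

Step 1: +4 fires, +2 burnt (F count now 4)
Step 2: +4 fires, +4 burnt (F count now 4)
Step 3: +2 fires, +4 burnt (F count now 2)
Step 4: +1 fires, +2 burnt (F count now 1)
Step 5: +1 fires, +1 burnt (F count now 1)
Step 6: +0 fires, +1 burnt (F count now 0)
Fire out after step 6
Initially T: 16, now '.': 21
Total burnt (originally-T cells now '.'): 12

Answer: 12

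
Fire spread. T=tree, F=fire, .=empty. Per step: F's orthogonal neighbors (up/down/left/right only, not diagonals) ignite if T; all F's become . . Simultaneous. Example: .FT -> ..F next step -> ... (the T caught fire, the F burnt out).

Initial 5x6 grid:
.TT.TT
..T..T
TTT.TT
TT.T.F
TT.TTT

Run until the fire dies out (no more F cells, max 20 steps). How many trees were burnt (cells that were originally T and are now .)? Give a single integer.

Answer: 9

Derivation:
Step 1: +2 fires, +1 burnt (F count now 2)
Step 2: +3 fires, +2 burnt (F count now 3)
Step 3: +2 fires, +3 burnt (F count now 2)
Step 4: +2 fires, +2 burnt (F count now 2)
Step 5: +0 fires, +2 burnt (F count now 0)
Fire out after step 5
Initially T: 19, now '.': 20
Total burnt (originally-T cells now '.'): 9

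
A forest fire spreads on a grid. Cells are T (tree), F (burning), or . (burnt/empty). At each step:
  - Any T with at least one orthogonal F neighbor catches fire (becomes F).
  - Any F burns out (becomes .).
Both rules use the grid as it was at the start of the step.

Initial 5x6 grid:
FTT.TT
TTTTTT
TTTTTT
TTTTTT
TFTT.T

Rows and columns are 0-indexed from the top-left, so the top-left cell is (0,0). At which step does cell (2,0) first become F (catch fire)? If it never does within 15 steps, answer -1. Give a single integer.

Step 1: cell (2,0)='T' (+5 fires, +2 burnt)
Step 2: cell (2,0)='F' (+7 fires, +5 burnt)
  -> target ignites at step 2
Step 3: cell (2,0)='.' (+3 fires, +7 burnt)
Step 4: cell (2,0)='.' (+3 fires, +3 burnt)
Step 5: cell (2,0)='.' (+3 fires, +3 burnt)
Step 6: cell (2,0)='.' (+4 fires, +3 burnt)
Step 7: cell (2,0)='.' (+1 fires, +4 burnt)
Step 8: cell (2,0)='.' (+0 fires, +1 burnt)
  fire out at step 8

2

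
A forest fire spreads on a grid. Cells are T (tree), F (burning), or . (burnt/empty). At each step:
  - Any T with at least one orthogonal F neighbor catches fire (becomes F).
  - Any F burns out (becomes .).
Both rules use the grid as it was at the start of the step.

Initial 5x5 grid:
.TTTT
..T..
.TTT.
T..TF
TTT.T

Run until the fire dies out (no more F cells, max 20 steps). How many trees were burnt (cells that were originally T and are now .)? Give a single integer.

Step 1: +2 fires, +1 burnt (F count now 2)
Step 2: +1 fires, +2 burnt (F count now 1)
Step 3: +1 fires, +1 burnt (F count now 1)
Step 4: +2 fires, +1 burnt (F count now 2)
Step 5: +1 fires, +2 burnt (F count now 1)
Step 6: +2 fires, +1 burnt (F count now 2)
Step 7: +1 fires, +2 burnt (F count now 1)
Step 8: +0 fires, +1 burnt (F count now 0)
Fire out after step 8
Initially T: 14, now '.': 21
Total burnt (originally-T cells now '.'): 10

Answer: 10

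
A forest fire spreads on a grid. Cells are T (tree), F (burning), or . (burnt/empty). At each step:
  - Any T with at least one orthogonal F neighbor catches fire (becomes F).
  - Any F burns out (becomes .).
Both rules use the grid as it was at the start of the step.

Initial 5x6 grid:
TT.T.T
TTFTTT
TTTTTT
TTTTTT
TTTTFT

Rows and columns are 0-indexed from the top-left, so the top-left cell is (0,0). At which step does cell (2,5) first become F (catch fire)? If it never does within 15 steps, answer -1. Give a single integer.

Step 1: cell (2,5)='T' (+6 fires, +2 burnt)
Step 2: cell (2,5)='T' (+11 fires, +6 burnt)
Step 3: cell (2,5)='F' (+6 fires, +11 burnt)
  -> target ignites at step 3
Step 4: cell (2,5)='.' (+3 fires, +6 burnt)
Step 5: cell (2,5)='.' (+0 fires, +3 burnt)
  fire out at step 5

3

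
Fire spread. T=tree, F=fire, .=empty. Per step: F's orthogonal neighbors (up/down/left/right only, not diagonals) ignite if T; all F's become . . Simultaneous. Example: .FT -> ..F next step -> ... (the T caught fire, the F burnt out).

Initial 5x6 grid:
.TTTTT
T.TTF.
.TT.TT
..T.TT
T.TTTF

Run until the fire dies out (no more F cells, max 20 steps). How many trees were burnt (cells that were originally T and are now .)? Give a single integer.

Step 1: +5 fires, +2 burnt (F count now 5)
Step 2: +6 fires, +5 burnt (F count now 6)
Step 3: +3 fires, +6 burnt (F count now 3)
Step 4: +3 fires, +3 burnt (F count now 3)
Step 5: +0 fires, +3 burnt (F count now 0)
Fire out after step 5
Initially T: 19, now '.': 28
Total burnt (originally-T cells now '.'): 17

Answer: 17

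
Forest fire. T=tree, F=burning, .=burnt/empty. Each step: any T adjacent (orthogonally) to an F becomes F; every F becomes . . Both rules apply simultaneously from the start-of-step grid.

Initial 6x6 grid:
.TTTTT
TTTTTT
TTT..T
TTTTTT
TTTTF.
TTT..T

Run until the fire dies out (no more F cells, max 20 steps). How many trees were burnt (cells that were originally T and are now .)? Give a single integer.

Step 1: +2 fires, +1 burnt (F count now 2)
Step 2: +3 fires, +2 burnt (F count now 3)
Step 3: +4 fires, +3 burnt (F count now 4)
Step 4: +5 fires, +4 burnt (F count now 5)
Step 5: +6 fires, +5 burnt (F count now 6)
Step 6: +5 fires, +6 burnt (F count now 5)
Step 7: +3 fires, +5 burnt (F count now 3)
Step 8: +0 fires, +3 burnt (F count now 0)
Fire out after step 8
Initially T: 29, now '.': 35
Total burnt (originally-T cells now '.'): 28

Answer: 28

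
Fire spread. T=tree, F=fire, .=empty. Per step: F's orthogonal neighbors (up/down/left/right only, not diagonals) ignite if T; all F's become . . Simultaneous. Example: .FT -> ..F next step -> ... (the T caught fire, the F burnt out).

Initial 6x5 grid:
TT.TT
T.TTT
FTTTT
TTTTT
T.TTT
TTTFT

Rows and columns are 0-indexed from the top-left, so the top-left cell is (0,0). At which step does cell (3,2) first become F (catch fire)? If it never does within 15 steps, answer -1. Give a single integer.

Step 1: cell (3,2)='T' (+6 fires, +2 burnt)
Step 2: cell (3,2)='T' (+8 fires, +6 burnt)
Step 3: cell (3,2)='F' (+6 fires, +8 burnt)
  -> target ignites at step 3
Step 4: cell (3,2)='.' (+2 fires, +6 burnt)
Step 5: cell (3,2)='.' (+2 fires, +2 burnt)
Step 6: cell (3,2)='.' (+1 fires, +2 burnt)
Step 7: cell (3,2)='.' (+0 fires, +1 burnt)
  fire out at step 7

3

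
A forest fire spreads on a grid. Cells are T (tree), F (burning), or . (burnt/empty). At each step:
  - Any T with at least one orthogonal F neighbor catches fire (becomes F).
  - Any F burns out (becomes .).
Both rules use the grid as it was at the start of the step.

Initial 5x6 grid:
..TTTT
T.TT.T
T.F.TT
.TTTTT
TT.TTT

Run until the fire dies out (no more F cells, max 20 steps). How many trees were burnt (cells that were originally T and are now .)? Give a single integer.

Step 1: +2 fires, +1 burnt (F count now 2)
Step 2: +4 fires, +2 burnt (F count now 4)
Step 3: +4 fires, +4 burnt (F count now 4)
Step 4: +5 fires, +4 burnt (F count now 5)
Step 5: +3 fires, +5 burnt (F count now 3)
Step 6: +1 fires, +3 burnt (F count now 1)
Step 7: +0 fires, +1 burnt (F count now 0)
Fire out after step 7
Initially T: 21, now '.': 28
Total burnt (originally-T cells now '.'): 19

Answer: 19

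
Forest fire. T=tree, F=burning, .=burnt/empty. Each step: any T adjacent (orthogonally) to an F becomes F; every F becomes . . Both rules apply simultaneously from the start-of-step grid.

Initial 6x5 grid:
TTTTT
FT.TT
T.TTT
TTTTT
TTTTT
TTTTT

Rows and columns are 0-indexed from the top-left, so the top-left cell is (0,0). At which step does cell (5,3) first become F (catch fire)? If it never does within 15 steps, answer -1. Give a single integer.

Step 1: cell (5,3)='T' (+3 fires, +1 burnt)
Step 2: cell (5,3)='T' (+2 fires, +3 burnt)
Step 3: cell (5,3)='T' (+3 fires, +2 burnt)
Step 4: cell (5,3)='T' (+4 fires, +3 burnt)
Step 5: cell (5,3)='T' (+6 fires, +4 burnt)
Step 6: cell (5,3)='T' (+5 fires, +6 burnt)
Step 7: cell (5,3)='F' (+3 fires, +5 burnt)
  -> target ignites at step 7
Step 8: cell (5,3)='.' (+1 fires, +3 burnt)
Step 9: cell (5,3)='.' (+0 fires, +1 burnt)
  fire out at step 9

7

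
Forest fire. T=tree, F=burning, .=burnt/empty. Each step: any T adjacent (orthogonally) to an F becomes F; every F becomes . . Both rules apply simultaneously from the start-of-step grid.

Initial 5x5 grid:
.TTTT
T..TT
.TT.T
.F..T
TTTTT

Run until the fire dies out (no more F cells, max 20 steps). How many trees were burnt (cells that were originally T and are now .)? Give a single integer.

Answer: 15

Derivation:
Step 1: +2 fires, +1 burnt (F count now 2)
Step 2: +3 fires, +2 burnt (F count now 3)
Step 3: +1 fires, +3 burnt (F count now 1)
Step 4: +1 fires, +1 burnt (F count now 1)
Step 5: +1 fires, +1 burnt (F count now 1)
Step 6: +1 fires, +1 burnt (F count now 1)
Step 7: +1 fires, +1 burnt (F count now 1)
Step 8: +2 fires, +1 burnt (F count now 2)
Step 9: +1 fires, +2 burnt (F count now 1)
Step 10: +1 fires, +1 burnt (F count now 1)
Step 11: +1 fires, +1 burnt (F count now 1)
Step 12: +0 fires, +1 burnt (F count now 0)
Fire out after step 12
Initially T: 16, now '.': 24
Total burnt (originally-T cells now '.'): 15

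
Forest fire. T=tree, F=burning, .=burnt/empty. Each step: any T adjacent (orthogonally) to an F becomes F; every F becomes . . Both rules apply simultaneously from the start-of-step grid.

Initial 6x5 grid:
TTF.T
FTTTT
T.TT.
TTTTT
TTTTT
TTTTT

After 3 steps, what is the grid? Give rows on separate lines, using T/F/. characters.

Step 1: 5 trees catch fire, 2 burn out
  FF..T
  .FFTT
  F.TT.
  TTTTT
  TTTTT
  TTTTT
Step 2: 3 trees catch fire, 5 burn out
  ....T
  ...FT
  ..FT.
  FTTTT
  TTTTT
  TTTTT
Step 3: 5 trees catch fire, 3 burn out
  ....T
  ....F
  ...F.
  .FFTT
  FTTTT
  TTTTT

....T
....F
...F.
.FFTT
FTTTT
TTTTT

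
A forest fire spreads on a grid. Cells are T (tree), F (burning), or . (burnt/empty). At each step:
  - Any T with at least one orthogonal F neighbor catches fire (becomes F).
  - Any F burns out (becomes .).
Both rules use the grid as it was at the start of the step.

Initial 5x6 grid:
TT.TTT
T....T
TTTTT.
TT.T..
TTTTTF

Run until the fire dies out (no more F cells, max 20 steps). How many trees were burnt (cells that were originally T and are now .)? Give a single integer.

Step 1: +1 fires, +1 burnt (F count now 1)
Step 2: +1 fires, +1 burnt (F count now 1)
Step 3: +2 fires, +1 burnt (F count now 2)
Step 4: +2 fires, +2 burnt (F count now 2)
Step 5: +4 fires, +2 burnt (F count now 4)
Step 6: +2 fires, +4 burnt (F count now 2)
Step 7: +1 fires, +2 burnt (F count now 1)
Step 8: +1 fires, +1 burnt (F count now 1)
Step 9: +1 fires, +1 burnt (F count now 1)
Step 10: +1 fires, +1 burnt (F count now 1)
Step 11: +0 fires, +1 burnt (F count now 0)
Fire out after step 11
Initially T: 20, now '.': 26
Total burnt (originally-T cells now '.'): 16

Answer: 16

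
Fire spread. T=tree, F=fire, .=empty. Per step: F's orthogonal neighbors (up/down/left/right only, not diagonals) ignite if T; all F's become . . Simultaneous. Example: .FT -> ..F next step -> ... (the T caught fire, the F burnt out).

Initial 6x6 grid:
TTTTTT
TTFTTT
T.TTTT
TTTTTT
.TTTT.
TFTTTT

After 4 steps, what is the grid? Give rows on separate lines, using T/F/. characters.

Step 1: 7 trees catch fire, 2 burn out
  TTFTTT
  TF.FTT
  T.FTTT
  TTTTTT
  .FTTT.
  F.FTTT
Step 2: 9 trees catch fire, 7 burn out
  TF.FTT
  F...FT
  T..FTT
  TFFTTT
  ..FTT.
  ...FTT
Step 3: 9 trees catch fire, 9 burn out
  F...FT
  .....F
  F...FT
  F..FTT
  ...FT.
  ....FT
Step 4: 5 trees catch fire, 9 burn out
  .....F
  ......
  .....F
  ....FT
  ....F.
  .....F

.....F
......
.....F
....FT
....F.
.....F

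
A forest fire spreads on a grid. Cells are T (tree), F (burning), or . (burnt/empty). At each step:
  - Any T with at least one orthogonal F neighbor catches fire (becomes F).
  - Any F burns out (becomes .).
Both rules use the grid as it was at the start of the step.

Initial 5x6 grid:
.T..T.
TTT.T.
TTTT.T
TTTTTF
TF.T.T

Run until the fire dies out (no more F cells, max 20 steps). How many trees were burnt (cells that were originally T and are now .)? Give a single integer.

Step 1: +5 fires, +2 burnt (F count now 5)
Step 2: +4 fires, +5 burnt (F count now 4)
Step 3: +5 fires, +4 burnt (F count now 5)
Step 4: +3 fires, +5 burnt (F count now 3)
Step 5: +0 fires, +3 burnt (F count now 0)
Fire out after step 5
Initially T: 19, now '.': 28
Total burnt (originally-T cells now '.'): 17

Answer: 17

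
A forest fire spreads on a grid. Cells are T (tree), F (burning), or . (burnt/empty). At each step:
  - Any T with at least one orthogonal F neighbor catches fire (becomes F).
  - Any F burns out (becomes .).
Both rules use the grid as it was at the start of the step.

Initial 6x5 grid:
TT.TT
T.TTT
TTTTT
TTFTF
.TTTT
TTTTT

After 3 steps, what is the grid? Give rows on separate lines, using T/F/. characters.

Step 1: 6 trees catch fire, 2 burn out
  TT.TT
  T.TTT
  TTFTF
  TF.F.
  .TFTF
  TTTTT
Step 2: 9 trees catch fire, 6 burn out
  TT.TT
  T.FTF
  TF.F.
  F....
  .F.F.
  TTFTF
Step 3: 5 trees catch fire, 9 burn out
  TT.TF
  T..F.
  F....
  .....
  .....
  TF.F.

TT.TF
T..F.
F....
.....
.....
TF.F.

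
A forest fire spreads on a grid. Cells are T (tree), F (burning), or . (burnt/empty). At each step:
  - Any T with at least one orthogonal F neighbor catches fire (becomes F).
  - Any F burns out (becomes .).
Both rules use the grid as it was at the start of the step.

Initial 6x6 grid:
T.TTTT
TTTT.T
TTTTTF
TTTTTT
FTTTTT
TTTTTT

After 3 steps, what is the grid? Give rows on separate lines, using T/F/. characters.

Step 1: 6 trees catch fire, 2 burn out
  T.TTTT
  TTTT.F
  TTTTF.
  FTTTTF
  .FTTTT
  FTTTTT
Step 2: 8 trees catch fire, 6 burn out
  T.TTTF
  TTTT..
  FTTF..
  .FTTF.
  ..FTTF
  .FTTTT
Step 3: 11 trees catch fire, 8 burn out
  T.TTF.
  FTTF..
  .FF...
  ..FF..
  ...FF.
  ..FTTF

T.TTF.
FTTF..
.FF...
..FF..
...FF.
..FTTF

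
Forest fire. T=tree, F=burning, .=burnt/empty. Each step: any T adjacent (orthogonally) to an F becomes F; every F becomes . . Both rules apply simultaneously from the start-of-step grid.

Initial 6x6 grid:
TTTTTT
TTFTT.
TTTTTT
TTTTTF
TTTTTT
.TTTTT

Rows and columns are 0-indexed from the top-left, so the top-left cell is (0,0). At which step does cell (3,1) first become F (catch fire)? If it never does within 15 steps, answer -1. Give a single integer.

Step 1: cell (3,1)='T' (+7 fires, +2 burnt)
Step 2: cell (3,1)='T' (+11 fires, +7 burnt)
Step 3: cell (3,1)='F' (+7 fires, +11 burnt)
  -> target ignites at step 3
Step 4: cell (3,1)='.' (+5 fires, +7 burnt)
Step 5: cell (3,1)='.' (+2 fires, +5 burnt)
Step 6: cell (3,1)='.' (+0 fires, +2 burnt)
  fire out at step 6

3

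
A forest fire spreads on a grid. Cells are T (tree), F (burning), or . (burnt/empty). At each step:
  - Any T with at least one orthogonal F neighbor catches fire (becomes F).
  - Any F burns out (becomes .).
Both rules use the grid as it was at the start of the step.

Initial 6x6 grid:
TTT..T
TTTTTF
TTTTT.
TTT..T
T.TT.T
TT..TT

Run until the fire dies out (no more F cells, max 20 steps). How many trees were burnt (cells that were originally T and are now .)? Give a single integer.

Step 1: +2 fires, +1 burnt (F count now 2)
Step 2: +2 fires, +2 burnt (F count now 2)
Step 3: +2 fires, +2 burnt (F count now 2)
Step 4: +3 fires, +2 burnt (F count now 3)
Step 5: +4 fires, +3 burnt (F count now 4)
Step 6: +4 fires, +4 burnt (F count now 4)
Step 7: +2 fires, +4 burnt (F count now 2)
Step 8: +1 fires, +2 burnt (F count now 1)
Step 9: +1 fires, +1 burnt (F count now 1)
Step 10: +1 fires, +1 burnt (F count now 1)
Step 11: +0 fires, +1 burnt (F count now 0)
Fire out after step 11
Initially T: 26, now '.': 32
Total burnt (originally-T cells now '.'): 22

Answer: 22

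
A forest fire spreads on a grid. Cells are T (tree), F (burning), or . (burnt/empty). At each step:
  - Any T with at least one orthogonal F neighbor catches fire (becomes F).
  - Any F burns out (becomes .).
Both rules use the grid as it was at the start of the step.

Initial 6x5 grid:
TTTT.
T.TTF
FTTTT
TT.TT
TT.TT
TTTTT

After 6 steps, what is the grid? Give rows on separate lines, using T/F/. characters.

Step 1: 5 trees catch fire, 2 burn out
  TTTT.
  F.TF.
  .FTTF
  FT.TT
  TT.TT
  TTTTT
Step 2: 8 trees catch fire, 5 burn out
  FTTF.
  ..F..
  ..FF.
  .F.TF
  FT.TT
  TTTTT
Step 3: 6 trees catch fire, 8 burn out
  .FF..
  .....
  .....
  ...F.
  .F.TF
  FTTTT
Step 4: 3 trees catch fire, 6 burn out
  .....
  .....
  .....
  .....
  ...F.
  .FTTF
Step 5: 2 trees catch fire, 3 burn out
  .....
  .....
  .....
  .....
  .....
  ..FF.
Step 6: 0 trees catch fire, 2 burn out
  .....
  .....
  .....
  .....
  .....
  .....

.....
.....
.....
.....
.....
.....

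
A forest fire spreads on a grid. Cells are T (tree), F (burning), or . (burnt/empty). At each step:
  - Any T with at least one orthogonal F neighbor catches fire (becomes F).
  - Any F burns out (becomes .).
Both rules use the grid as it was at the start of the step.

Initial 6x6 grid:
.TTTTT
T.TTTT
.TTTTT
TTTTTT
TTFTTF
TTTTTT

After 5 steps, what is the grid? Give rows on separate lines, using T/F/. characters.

Step 1: 7 trees catch fire, 2 burn out
  .TTTTT
  T.TTTT
  .TTTTT
  TTFTTF
  TF.FF.
  TTFTTF
Step 2: 9 trees catch fire, 7 burn out
  .TTTTT
  T.TTTT
  .TFTTF
  TF.FF.
  F.....
  TF.FF.
Step 3: 7 trees catch fire, 9 burn out
  .TTTTT
  T.FTTF
  .F.FF.
  F.....
  ......
  F.....
Step 4: 4 trees catch fire, 7 burn out
  .TFTTF
  T..FF.
  ......
  ......
  ......
  ......
Step 5: 3 trees catch fire, 4 burn out
  .F.FF.
  T.....
  ......
  ......
  ......
  ......

.F.FF.
T.....
......
......
......
......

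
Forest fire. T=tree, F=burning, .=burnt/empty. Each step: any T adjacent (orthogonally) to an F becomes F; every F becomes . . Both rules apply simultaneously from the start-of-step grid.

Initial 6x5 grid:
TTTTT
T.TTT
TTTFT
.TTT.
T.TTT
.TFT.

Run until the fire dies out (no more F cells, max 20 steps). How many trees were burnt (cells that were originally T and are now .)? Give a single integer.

Answer: 21

Derivation:
Step 1: +7 fires, +2 burnt (F count now 7)
Step 2: +6 fires, +7 burnt (F count now 6)
Step 3: +5 fires, +6 burnt (F count now 5)
Step 4: +2 fires, +5 burnt (F count now 2)
Step 5: +1 fires, +2 burnt (F count now 1)
Step 6: +0 fires, +1 burnt (F count now 0)
Fire out after step 6
Initially T: 22, now '.': 29
Total burnt (originally-T cells now '.'): 21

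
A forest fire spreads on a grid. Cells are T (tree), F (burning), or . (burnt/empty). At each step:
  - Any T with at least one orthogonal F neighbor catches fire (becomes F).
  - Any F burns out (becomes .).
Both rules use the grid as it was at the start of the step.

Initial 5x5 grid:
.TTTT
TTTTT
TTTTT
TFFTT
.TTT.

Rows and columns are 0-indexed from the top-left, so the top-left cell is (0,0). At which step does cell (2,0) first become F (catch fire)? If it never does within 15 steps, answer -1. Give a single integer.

Step 1: cell (2,0)='T' (+6 fires, +2 burnt)
Step 2: cell (2,0)='F' (+6 fires, +6 burnt)
  -> target ignites at step 2
Step 3: cell (2,0)='.' (+5 fires, +6 burnt)
Step 4: cell (2,0)='.' (+2 fires, +5 burnt)
Step 5: cell (2,0)='.' (+1 fires, +2 burnt)
Step 6: cell (2,0)='.' (+0 fires, +1 burnt)
  fire out at step 6

2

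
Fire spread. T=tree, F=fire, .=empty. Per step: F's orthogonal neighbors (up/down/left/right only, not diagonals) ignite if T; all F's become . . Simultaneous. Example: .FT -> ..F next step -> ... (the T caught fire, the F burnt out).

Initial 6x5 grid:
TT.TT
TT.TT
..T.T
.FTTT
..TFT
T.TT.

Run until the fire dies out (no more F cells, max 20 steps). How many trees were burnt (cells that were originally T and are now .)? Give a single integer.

Answer: 13

Derivation:
Step 1: +5 fires, +2 burnt (F count now 5)
Step 2: +3 fires, +5 burnt (F count now 3)
Step 3: +1 fires, +3 burnt (F count now 1)
Step 4: +1 fires, +1 burnt (F count now 1)
Step 5: +2 fires, +1 burnt (F count now 2)
Step 6: +1 fires, +2 burnt (F count now 1)
Step 7: +0 fires, +1 burnt (F count now 0)
Fire out after step 7
Initially T: 18, now '.': 25
Total burnt (originally-T cells now '.'): 13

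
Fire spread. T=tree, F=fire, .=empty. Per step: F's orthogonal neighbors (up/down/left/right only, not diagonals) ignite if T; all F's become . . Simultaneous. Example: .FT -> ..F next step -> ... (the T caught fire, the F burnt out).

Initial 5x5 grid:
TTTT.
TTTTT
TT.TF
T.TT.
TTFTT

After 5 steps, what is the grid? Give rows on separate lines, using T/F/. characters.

Step 1: 5 trees catch fire, 2 burn out
  TTTT.
  TTTTF
  TT.F.
  T.FT.
  TF.FT
Step 2: 4 trees catch fire, 5 burn out
  TTTT.
  TTTF.
  TT...
  T..F.
  F...F
Step 3: 3 trees catch fire, 4 burn out
  TTTF.
  TTF..
  TT...
  F....
  .....
Step 4: 3 trees catch fire, 3 burn out
  TTF..
  TF...
  FT...
  .....
  .....
Step 5: 3 trees catch fire, 3 burn out
  TF...
  F....
  .F...
  .....
  .....

TF...
F....
.F...
.....
.....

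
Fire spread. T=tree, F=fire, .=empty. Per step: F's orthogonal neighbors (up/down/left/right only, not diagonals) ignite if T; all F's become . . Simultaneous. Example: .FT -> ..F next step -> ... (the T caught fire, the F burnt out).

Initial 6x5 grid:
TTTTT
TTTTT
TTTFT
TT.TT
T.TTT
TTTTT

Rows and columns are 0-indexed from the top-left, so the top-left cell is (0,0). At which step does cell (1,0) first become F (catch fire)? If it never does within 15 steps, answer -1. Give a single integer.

Step 1: cell (1,0)='T' (+4 fires, +1 burnt)
Step 2: cell (1,0)='T' (+6 fires, +4 burnt)
Step 3: cell (1,0)='T' (+8 fires, +6 burnt)
Step 4: cell (1,0)='F' (+5 fires, +8 burnt)
  -> target ignites at step 4
Step 5: cell (1,0)='.' (+3 fires, +5 burnt)
Step 6: cell (1,0)='.' (+1 fires, +3 burnt)
Step 7: cell (1,0)='.' (+0 fires, +1 burnt)
  fire out at step 7

4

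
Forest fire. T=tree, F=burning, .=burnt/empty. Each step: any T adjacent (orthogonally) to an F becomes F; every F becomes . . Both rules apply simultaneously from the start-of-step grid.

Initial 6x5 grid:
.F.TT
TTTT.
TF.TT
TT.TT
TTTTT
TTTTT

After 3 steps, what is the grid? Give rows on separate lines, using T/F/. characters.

Step 1: 3 trees catch fire, 2 burn out
  ...TT
  TFTT.
  F..TT
  TF.TT
  TTTTT
  TTTTT
Step 2: 4 trees catch fire, 3 burn out
  ...TT
  F.FT.
  ...TT
  F..TT
  TFTTT
  TTTTT
Step 3: 4 trees catch fire, 4 burn out
  ...TT
  ...F.
  ...TT
  ...TT
  F.FTT
  TFTTT

...TT
...F.
...TT
...TT
F.FTT
TFTTT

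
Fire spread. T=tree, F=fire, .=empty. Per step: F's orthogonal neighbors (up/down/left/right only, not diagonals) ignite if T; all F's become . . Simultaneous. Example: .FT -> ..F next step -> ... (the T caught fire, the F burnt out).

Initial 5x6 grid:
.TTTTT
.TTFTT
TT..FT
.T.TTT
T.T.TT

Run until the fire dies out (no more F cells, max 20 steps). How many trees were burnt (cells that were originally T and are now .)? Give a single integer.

Step 1: +5 fires, +2 burnt (F count now 5)
Step 2: +7 fires, +5 burnt (F count now 7)
Step 3: +4 fires, +7 burnt (F count now 4)
Step 4: +2 fires, +4 burnt (F count now 2)
Step 5: +0 fires, +2 burnt (F count now 0)
Fire out after step 5
Initially T: 20, now '.': 28
Total burnt (originally-T cells now '.'): 18

Answer: 18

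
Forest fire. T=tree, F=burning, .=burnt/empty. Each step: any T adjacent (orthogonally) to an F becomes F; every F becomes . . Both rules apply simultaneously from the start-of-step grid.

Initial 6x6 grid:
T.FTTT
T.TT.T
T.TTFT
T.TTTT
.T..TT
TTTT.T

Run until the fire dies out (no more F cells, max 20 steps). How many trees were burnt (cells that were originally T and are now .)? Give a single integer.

Step 1: +5 fires, +2 burnt (F count now 5)
Step 2: +7 fires, +5 burnt (F count now 7)
Step 3: +3 fires, +7 burnt (F count now 3)
Step 4: +1 fires, +3 burnt (F count now 1)
Step 5: +0 fires, +1 burnt (F count now 0)
Fire out after step 5
Initially T: 25, now '.': 27
Total burnt (originally-T cells now '.'): 16

Answer: 16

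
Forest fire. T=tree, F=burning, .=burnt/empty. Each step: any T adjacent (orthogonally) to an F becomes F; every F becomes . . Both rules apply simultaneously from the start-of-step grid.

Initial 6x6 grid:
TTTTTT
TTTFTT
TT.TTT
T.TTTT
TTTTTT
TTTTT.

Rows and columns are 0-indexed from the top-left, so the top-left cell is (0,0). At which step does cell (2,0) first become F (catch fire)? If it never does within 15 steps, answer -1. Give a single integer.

Step 1: cell (2,0)='T' (+4 fires, +1 burnt)
Step 2: cell (2,0)='T' (+6 fires, +4 burnt)
Step 3: cell (2,0)='T' (+8 fires, +6 burnt)
Step 4: cell (2,0)='F' (+6 fires, +8 burnt)
  -> target ignites at step 4
Step 5: cell (2,0)='.' (+5 fires, +6 burnt)
Step 6: cell (2,0)='.' (+2 fires, +5 burnt)
Step 7: cell (2,0)='.' (+1 fires, +2 burnt)
Step 8: cell (2,0)='.' (+0 fires, +1 burnt)
  fire out at step 8

4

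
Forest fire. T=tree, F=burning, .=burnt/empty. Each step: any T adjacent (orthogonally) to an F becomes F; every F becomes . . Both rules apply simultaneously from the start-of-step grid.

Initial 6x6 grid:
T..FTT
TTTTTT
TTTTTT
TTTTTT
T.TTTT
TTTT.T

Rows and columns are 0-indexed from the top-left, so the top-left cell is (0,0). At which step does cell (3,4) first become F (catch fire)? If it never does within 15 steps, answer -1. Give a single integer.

Step 1: cell (3,4)='T' (+2 fires, +1 burnt)
Step 2: cell (3,4)='T' (+4 fires, +2 burnt)
Step 3: cell (3,4)='T' (+5 fires, +4 burnt)
Step 4: cell (3,4)='F' (+6 fires, +5 burnt)
  -> target ignites at step 4
Step 5: cell (3,4)='.' (+7 fires, +6 burnt)
Step 6: cell (3,4)='.' (+3 fires, +7 burnt)
Step 7: cell (3,4)='.' (+3 fires, +3 burnt)
Step 8: cell (3,4)='.' (+1 fires, +3 burnt)
Step 9: cell (3,4)='.' (+0 fires, +1 burnt)
  fire out at step 9

4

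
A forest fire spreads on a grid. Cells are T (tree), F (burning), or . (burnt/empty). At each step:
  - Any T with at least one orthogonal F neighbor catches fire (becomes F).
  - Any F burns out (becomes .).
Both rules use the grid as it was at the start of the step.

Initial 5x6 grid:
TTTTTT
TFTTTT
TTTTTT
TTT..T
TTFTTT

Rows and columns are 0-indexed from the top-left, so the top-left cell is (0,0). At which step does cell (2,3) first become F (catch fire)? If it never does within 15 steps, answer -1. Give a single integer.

Step 1: cell (2,3)='T' (+7 fires, +2 burnt)
Step 2: cell (2,3)='T' (+8 fires, +7 burnt)
Step 3: cell (2,3)='F' (+5 fires, +8 burnt)
  -> target ignites at step 3
Step 4: cell (2,3)='.' (+4 fires, +5 burnt)
Step 5: cell (2,3)='.' (+2 fires, +4 burnt)
Step 6: cell (2,3)='.' (+0 fires, +2 burnt)
  fire out at step 6

3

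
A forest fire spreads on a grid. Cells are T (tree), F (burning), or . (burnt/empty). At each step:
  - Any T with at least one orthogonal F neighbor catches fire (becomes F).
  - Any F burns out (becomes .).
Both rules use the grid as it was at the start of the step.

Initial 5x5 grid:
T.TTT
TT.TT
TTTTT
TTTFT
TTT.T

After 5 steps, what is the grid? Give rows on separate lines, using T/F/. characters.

Step 1: 3 trees catch fire, 1 burn out
  T.TTT
  TT.TT
  TTTFT
  TTF.F
  TTT.T
Step 2: 6 trees catch fire, 3 burn out
  T.TTT
  TT.FT
  TTF.F
  TF...
  TTF.F
Step 3: 5 trees catch fire, 6 burn out
  T.TFT
  TT..F
  TF...
  F....
  TF...
Step 4: 5 trees catch fire, 5 burn out
  T.F.F
  TF...
  F....
  .....
  F....
Step 5: 1 trees catch fire, 5 burn out
  T....
  F....
  .....
  .....
  .....

T....
F....
.....
.....
.....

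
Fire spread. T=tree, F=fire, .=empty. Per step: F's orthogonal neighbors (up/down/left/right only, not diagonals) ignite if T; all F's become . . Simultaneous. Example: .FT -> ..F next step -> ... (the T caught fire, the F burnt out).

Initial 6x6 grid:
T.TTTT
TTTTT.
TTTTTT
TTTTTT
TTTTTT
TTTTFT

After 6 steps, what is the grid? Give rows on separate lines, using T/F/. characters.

Step 1: 3 trees catch fire, 1 burn out
  T.TTTT
  TTTTT.
  TTTTTT
  TTTTTT
  TTTTFT
  TTTF.F
Step 2: 4 trees catch fire, 3 burn out
  T.TTTT
  TTTTT.
  TTTTTT
  TTTTFT
  TTTF.F
  TTF...
Step 3: 5 trees catch fire, 4 burn out
  T.TTTT
  TTTTT.
  TTTTFT
  TTTF.F
  TTF...
  TF....
Step 4: 6 trees catch fire, 5 burn out
  T.TTTT
  TTTTF.
  TTTF.F
  TTF...
  TF....
  F.....
Step 5: 5 trees catch fire, 6 burn out
  T.TTFT
  TTTF..
  TTF...
  TF....
  F.....
  ......
Step 6: 5 trees catch fire, 5 burn out
  T.TF.F
  TTF...
  TF....
  F.....
  ......
  ......

T.TF.F
TTF...
TF....
F.....
......
......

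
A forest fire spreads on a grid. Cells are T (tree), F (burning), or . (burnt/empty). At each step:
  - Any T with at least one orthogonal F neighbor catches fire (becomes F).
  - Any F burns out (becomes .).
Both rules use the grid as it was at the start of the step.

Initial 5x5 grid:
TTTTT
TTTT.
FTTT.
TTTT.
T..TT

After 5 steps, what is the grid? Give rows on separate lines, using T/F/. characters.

Step 1: 3 trees catch fire, 1 burn out
  TTTTT
  FTTT.
  .FTT.
  FTTT.
  T..TT
Step 2: 5 trees catch fire, 3 burn out
  FTTTT
  .FTT.
  ..FT.
  .FTT.
  F..TT
Step 3: 4 trees catch fire, 5 burn out
  .FTTT
  ..FT.
  ...F.
  ..FT.
  ...TT
Step 4: 3 trees catch fire, 4 burn out
  ..FTT
  ...F.
  .....
  ...F.
  ...TT
Step 5: 2 trees catch fire, 3 burn out
  ...FT
  .....
  .....
  .....
  ...FT

...FT
.....
.....
.....
...FT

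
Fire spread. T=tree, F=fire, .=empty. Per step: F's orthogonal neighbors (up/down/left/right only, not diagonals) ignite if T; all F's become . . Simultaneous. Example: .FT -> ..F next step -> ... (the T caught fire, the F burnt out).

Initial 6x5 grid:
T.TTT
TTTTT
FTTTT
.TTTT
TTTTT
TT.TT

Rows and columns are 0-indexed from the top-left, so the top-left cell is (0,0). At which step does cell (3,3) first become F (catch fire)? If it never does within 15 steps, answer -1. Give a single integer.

Step 1: cell (3,3)='T' (+2 fires, +1 burnt)
Step 2: cell (3,3)='T' (+4 fires, +2 burnt)
Step 3: cell (3,3)='T' (+4 fires, +4 burnt)
Step 4: cell (3,3)='F' (+7 fires, +4 burnt)
  -> target ignites at step 4
Step 5: cell (3,3)='.' (+5 fires, +7 burnt)
Step 6: cell (3,3)='.' (+3 fires, +5 burnt)
Step 7: cell (3,3)='.' (+1 fires, +3 burnt)
Step 8: cell (3,3)='.' (+0 fires, +1 burnt)
  fire out at step 8

4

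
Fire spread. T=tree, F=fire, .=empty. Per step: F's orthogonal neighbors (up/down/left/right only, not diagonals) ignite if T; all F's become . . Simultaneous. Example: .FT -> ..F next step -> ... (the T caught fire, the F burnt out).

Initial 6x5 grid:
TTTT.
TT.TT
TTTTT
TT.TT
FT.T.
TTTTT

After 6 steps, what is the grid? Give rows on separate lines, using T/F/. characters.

Step 1: 3 trees catch fire, 1 burn out
  TTTT.
  TT.TT
  TTTTT
  FT.TT
  .F.T.
  FTTTT
Step 2: 3 trees catch fire, 3 burn out
  TTTT.
  TT.TT
  FTTTT
  .F.TT
  ...T.
  .FTTT
Step 3: 3 trees catch fire, 3 burn out
  TTTT.
  FT.TT
  .FTTT
  ...TT
  ...T.
  ..FTT
Step 4: 4 trees catch fire, 3 burn out
  FTTT.
  .F.TT
  ..FTT
  ...TT
  ...T.
  ...FT
Step 5: 4 trees catch fire, 4 burn out
  .FTT.
  ...TT
  ...FT
  ...TT
  ...F.
  ....F
Step 6: 4 trees catch fire, 4 burn out
  ..FT.
  ...FT
  ....F
  ...FT
  .....
  .....

..FT.
...FT
....F
...FT
.....
.....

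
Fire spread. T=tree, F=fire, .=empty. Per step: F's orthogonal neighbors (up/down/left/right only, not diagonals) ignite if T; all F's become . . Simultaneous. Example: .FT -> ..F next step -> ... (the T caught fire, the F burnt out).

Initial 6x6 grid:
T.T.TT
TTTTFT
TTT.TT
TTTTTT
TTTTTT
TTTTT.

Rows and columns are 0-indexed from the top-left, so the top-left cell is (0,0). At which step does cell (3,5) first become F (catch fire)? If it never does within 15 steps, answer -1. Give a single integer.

Step 1: cell (3,5)='T' (+4 fires, +1 burnt)
Step 2: cell (3,5)='T' (+4 fires, +4 burnt)
Step 3: cell (3,5)='F' (+6 fires, +4 burnt)
  -> target ignites at step 3
Step 4: cell (3,5)='.' (+6 fires, +6 burnt)
Step 5: cell (3,5)='.' (+5 fires, +6 burnt)
Step 6: cell (3,5)='.' (+3 fires, +5 burnt)
Step 7: cell (3,5)='.' (+2 fires, +3 burnt)
Step 8: cell (3,5)='.' (+1 fires, +2 burnt)
Step 9: cell (3,5)='.' (+0 fires, +1 burnt)
  fire out at step 9

3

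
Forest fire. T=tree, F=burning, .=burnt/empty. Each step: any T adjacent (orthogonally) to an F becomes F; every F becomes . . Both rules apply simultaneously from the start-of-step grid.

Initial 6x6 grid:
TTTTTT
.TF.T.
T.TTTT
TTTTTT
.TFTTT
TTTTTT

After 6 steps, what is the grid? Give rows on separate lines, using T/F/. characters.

Step 1: 7 trees catch fire, 2 burn out
  TTFTTT
  .F..T.
  T.FTTT
  TTFTTT
  .F.FTT
  TTFTTT
Step 2: 8 trees catch fire, 7 burn out
  TF.FTT
  ....T.
  T..FTT
  TF.FTT
  ....FT
  TF.FTT
Step 3: 8 trees catch fire, 8 burn out
  F...FT
  ....T.
  T...FT
  F...FT
  .....F
  F...FT
Step 4: 6 trees catch fire, 8 burn out
  .....F
  ....F.
  F....F
  .....F
  ......
  .....F
Step 5: 0 trees catch fire, 6 burn out
  ......
  ......
  ......
  ......
  ......
  ......
Step 6: 0 trees catch fire, 0 burn out
  ......
  ......
  ......
  ......
  ......
  ......

......
......
......
......
......
......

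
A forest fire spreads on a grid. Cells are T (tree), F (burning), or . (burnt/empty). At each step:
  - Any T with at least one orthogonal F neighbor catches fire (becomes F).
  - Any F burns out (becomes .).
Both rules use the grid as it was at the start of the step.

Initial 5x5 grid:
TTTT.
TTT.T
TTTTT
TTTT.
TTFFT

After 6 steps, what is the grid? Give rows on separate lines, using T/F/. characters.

Step 1: 4 trees catch fire, 2 burn out
  TTTT.
  TTT.T
  TTTTT
  TTFF.
  TF..F
Step 2: 4 trees catch fire, 4 burn out
  TTTT.
  TTT.T
  TTFFT
  TF...
  F....
Step 3: 4 trees catch fire, 4 burn out
  TTTT.
  TTF.T
  TF..F
  F....
  .....
Step 4: 4 trees catch fire, 4 burn out
  TTFT.
  TF..F
  F....
  .....
  .....
Step 5: 3 trees catch fire, 4 burn out
  TF.F.
  F....
  .....
  .....
  .....
Step 6: 1 trees catch fire, 3 burn out
  F....
  .....
  .....
  .....
  .....

F....
.....
.....
.....
.....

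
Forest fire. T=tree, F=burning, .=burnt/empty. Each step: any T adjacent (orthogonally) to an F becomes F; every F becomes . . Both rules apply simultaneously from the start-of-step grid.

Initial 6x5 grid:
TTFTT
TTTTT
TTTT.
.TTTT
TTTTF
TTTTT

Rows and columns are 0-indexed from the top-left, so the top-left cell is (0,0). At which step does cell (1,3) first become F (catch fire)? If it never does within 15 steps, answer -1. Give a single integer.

Step 1: cell (1,3)='T' (+6 fires, +2 burnt)
Step 2: cell (1,3)='F' (+8 fires, +6 burnt)
  -> target ignites at step 2
Step 3: cell (1,3)='.' (+7 fires, +8 burnt)
Step 4: cell (1,3)='.' (+4 fires, +7 burnt)
Step 5: cell (1,3)='.' (+1 fires, +4 burnt)
Step 6: cell (1,3)='.' (+0 fires, +1 burnt)
  fire out at step 6

2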